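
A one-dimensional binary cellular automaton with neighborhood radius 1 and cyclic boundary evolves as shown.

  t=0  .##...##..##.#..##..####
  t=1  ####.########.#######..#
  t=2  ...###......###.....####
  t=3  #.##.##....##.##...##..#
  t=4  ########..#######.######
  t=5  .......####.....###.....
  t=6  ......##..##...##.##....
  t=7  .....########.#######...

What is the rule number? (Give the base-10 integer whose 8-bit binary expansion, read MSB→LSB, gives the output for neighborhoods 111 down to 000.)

  ### -> .   bit 7 = 0  t=0,i=21
  ##. -> #   bit 6 = 1  t=0,i=2
  #.# -> #   bit 5 = 1  t=0,i=0
  #.. -> #   bit 4 = 1  t=0,i=3
  .## -> #   bit 3 = 1  t=0,i=1
  .#. -> .   bit 2 = 0  t=0,i=13
  ..# -> #   bit 1 = 1  t=0,i=5
  ... -> .   bit 0 = 0  t=0,i=4
  bits 01111010 = 122

122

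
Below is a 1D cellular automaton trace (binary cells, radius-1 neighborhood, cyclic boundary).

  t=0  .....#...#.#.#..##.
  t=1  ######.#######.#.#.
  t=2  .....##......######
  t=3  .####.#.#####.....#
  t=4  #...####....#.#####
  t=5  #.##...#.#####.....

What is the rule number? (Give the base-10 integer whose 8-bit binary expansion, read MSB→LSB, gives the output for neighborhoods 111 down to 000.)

  ###|.  b7=0 t=1,i=1
  ##.|#  b6=1 t=0,i=17
  #.#|#  b5=1 t=0,i=10
  #..|.  b4=0 t=0,i=6
  .##|.  b3=0 t=0,i=16
  .#.|#  b2=1 t=0,i=5
  ..#|#  b1=1 t=0,i=4
  ...|#  b0=1 t=0,i=0
  bits 01100111 = 103

103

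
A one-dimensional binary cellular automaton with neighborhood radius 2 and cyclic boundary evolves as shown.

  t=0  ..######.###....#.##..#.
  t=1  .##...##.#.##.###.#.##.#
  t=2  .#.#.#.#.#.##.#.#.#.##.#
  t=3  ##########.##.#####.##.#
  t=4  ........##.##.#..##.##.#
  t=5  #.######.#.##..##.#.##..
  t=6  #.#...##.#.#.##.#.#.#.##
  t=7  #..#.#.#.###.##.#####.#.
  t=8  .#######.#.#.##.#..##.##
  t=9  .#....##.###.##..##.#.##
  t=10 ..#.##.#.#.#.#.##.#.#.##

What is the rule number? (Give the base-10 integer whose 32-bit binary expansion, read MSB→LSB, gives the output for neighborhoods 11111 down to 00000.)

  [31] ##### => .  t=0,i=4
  [30] ####. => #  t=0,i=6
  [29] ###.# => #  t=0,i=7
  [28] ###.. => #  t=0,i=11
  [27] ##.## => .  t=0,i=8
  [26] ##.#. => .  t=1,i=8
  [25] ##..# => #  t=0,i=20
  [24] ##... => #  t=0,i=12
  [23] #.### => #  t=0,i=9
  [22] #.##. => #  t=0,i=18
  [21] #.#.# => #  t=1,i=9
  [20] #.#.. => .  t=4,i=14
  [19] #..## => #  t=4,i=16
  [18] #..#. => #  t=0,i=21
  [17] #...# => .  t=0,i=0
  [16] #.... => .  t=0,i=13
  [15] .#### => .  t=0,i=3
  [14] .###. => .  t=0,i=10
  [13] .##.# => #  t=1,i=7
  [12] .##.. => .  t=0,i=19
  [11] .#.## => .  t=0,i=17
  [10] .#.#. => #  t=2,i=0
  [9] .#..# => #  t=4,i=15
  [8] .#... => #  t=0,i=23
  [7] ..### => #  t=0,i=2
  [6] ..##. => .  t=1,i=6
  [5] ..#.# => #  t=0,i=16
  [4] ..#.. => .  t=0,i=22
  [3] ...## => #  t=0,i=1
  [2] ...#. => #  t=0,i=15
  [1] ....# => #  t=0,i=14
  [0] ..... => #  t=4,i=2
  bits 01110011111011000010011110101111 = 1944856495

1944856495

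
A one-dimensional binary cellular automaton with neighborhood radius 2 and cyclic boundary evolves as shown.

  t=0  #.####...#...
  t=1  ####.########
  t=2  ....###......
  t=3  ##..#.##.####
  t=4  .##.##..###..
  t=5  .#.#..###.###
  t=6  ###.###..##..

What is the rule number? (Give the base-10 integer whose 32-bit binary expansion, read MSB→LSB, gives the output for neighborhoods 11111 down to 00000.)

531271669

  ##### -> .   bit 31 = 0  t=1,i=0
  ####. -> .   bit 30 = 0  t=0,i=4
  ###.# -> .   bit 29 = 0  t=1,i=3
  ###.. -> #   bit 28 = 1  t=0,i=5
  ##.## -> #   bit 27 = 1  t=1,i=4
  ##.#. -> #   bit 26 = 1  t=5,i=0
  ##..# -> #   bit 25 = 1  t=3,i=2
  ##... -> #   bit 24 = 1  t=0,i=6
  #.### -> #   bit 23 = 1  t=0,i=2
  #.##. -> .   bit 22 = 0  t=3,i=6
  #.#.# -> #   bit 21 = 1  t=5,i=1
  #.#.. -> .   bit 20 = 0  t=5,i=3
  #..## -> #   bit 19 = 1  t=4,i=7
  #..#. -> .   bit 18 = 0  t=3,i=3
  #...# -> #   bit 17 = 1  t=0,i=7
  #.... -> .   bit 16 = 0  t=2,i=8
  .#### -> #   bit 15 = 1  t=0,i=3
  .###. -> .   bit 14 = 0  t=2,i=5
  .##.# -> .   bit 13 = 0  t=3,i=7
  .##.. -> .   bit 12 = 0  t=4,i=5
  .#.## -> #   bit 11 = 1  t=0,i=1
  .#.#. -> #   bit 10 = 1  t=5,i=2
  .#..# -> #   bit 9 = 1  t=5,i=4
  .#... -> #   bit 8 = 1  t=0,i=10
  ..### -> #   bit 7 = 1  t=2,i=4
  ..##. -> #   bit 6 = 1  t=4,i=1
  ..#.# -> #   bit 5 = 1  t=0,i=0
  ..#.. -> #   bit 4 = 1  t=0,i=9
  ...## -> .   bit 3 = 0  t=2,i=3
  ...#. -> #   bit 2 = 1  t=0,i=8
  ....# -> .   bit 1 = 0  t=2,i=2
  ..... -> #   bit 0 = 1  t=2,i=0
  bits 00011111101010101000111111110101 = 531271669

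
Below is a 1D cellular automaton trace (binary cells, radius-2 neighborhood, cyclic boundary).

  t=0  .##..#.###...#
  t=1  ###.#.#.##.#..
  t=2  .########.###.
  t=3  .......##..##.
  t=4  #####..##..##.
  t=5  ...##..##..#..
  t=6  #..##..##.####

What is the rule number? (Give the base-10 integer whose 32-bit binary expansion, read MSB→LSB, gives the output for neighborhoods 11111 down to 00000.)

  ##### -> .   bit 31 = 0  t=2,i=3
  ####. -> #   bit 30 = 1  t=2,i=7
  ###.# -> #   bit 29 = 1  t=1,i=2
  ###.. -> #   bit 28 = 1  t=0,i=9
  ##.## -> .   bit 27 = 0  t=2,i=9
  ##.#. -> #   bit 26 = 1  t=1,i=3
  ##..# -> .   bit 25 = 0  t=0,i=3
  ##... -> .   bit 24 = 0  t=0,i=10
  #.### -> .   bit 23 = 0  t=0,i=7
  #.##. -> #   bit 22 = 1  t=0,i=1
  #.#.# -> #   bit 21 = 1  t=1,i=4
  #.#.. -> #   bit 20 = 1  t=1,i=11
  #..## -> .   bit 19 = 0  t=1,i=13
  #..#. -> #   bit 18 = 1  t=0,i=4
  #...# -> #   bit 17 = 1  t=0,i=11
  #.... -> #   bit 16 = 1  t=3,i=0
  .#### -> .   bit 15 = 0  t=2,i=2
  .###. -> #   bit 14 = 1  t=0,i=8
  .##.# -> .   bit 13 = 0  t=1,i=9
  .##.. -> #   bit 12 = 1  t=0,i=2
  .#.## -> #   bit 11 = 1  t=0,i=0
  .#.#. -> #   bit 10 = 1  t=1,i=5
  .#..# -> #   bit 9 = 1  t=1,i=12
  .#... -> #   bit 8 = 1  t=5,i=12
  ..### -> .   bit 7 = 0  t=1,i=0
  ..##. -> #   bit 6 = 1  t=3,i=7
  ..#.# -> .   bit 5 = 0  t=0,i=5
  ..#.. -> #   bit 4 = 1  t=5,i=11
  ...## -> .   bit 3 = 0  t=3,i=6
  ...#. -> .   bit 2 = 0  t=0,i=12
  ....# -> .   bit 1 = 0  t=3,i=5
  ..... -> #   bit 0 = 1  t=3,i=1
  bits 01110100011101110101111101010001 = 1953980241

1953980241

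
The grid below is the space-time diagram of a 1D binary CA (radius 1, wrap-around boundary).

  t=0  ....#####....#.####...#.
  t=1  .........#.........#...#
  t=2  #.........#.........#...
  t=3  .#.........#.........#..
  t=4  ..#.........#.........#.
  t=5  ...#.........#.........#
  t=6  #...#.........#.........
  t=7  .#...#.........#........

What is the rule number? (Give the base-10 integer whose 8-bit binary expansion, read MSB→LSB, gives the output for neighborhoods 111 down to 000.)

16

  [7] ### => .  t=0,i=5
  [6] ##. => .  t=0,i=8
  [5] #.# => .  t=0,i=14
  [4] #.. => #  t=0,i=9
  [3] .## => .  t=0,i=4
  [2] .#. => .  t=0,i=13
  [1] ..# => .  t=0,i=3
  [0] ... => .  t=0,i=0
  bits 00010000 = 16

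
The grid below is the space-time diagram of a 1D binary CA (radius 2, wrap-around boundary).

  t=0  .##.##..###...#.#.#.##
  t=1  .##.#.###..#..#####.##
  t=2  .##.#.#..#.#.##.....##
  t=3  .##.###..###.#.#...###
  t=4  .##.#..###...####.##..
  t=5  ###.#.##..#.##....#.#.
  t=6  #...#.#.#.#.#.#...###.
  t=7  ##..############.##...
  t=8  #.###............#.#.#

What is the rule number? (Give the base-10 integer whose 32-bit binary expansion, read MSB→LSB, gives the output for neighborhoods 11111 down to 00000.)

  #####|.  b31=0 t=1,i=16
  ####.|.  b30=0 t=1,i=17
  ###.#|.  b29=0 t=1,i=18
  ###..|.  b28=0 t=0,i=10
  ##.##|.  b27=0 t=0,i=0
  ##.#.|.  b26=0 t=1,i=3
  ##..#|#  b25=1 t=0,i=6
  ##...|#  b24=1 t=0,i=11
  #.###|#  b23=1 t=1,i=6
  #.##.|#  b22=1 t=0,i=1
  #.#.#|#  b21=1 t=0,i=16
  #.#..|#  b20=1 t=2,i=6
  #..##|#  b19=1 t=0,i=7
  #..#.|.  b18=0 t=1,i=10
  #...#|.  b17=0 t=0,i=12
  #....|.  b16=0 t=2,i=16
  .####|.  b15=0 t=1,i=15
  .###.|.  b14=0 t=0,i=9
  .##.#|#  b13=1 t=0,i=2
  .##..|.  b12=0 t=0,i=5
  .#.##|.  b11=0 t=0,i=19
  .#.#.|#  b10=1 t=0,i=15
  .#..#|.  b9=0 t=1,i=12
  .#...|#  b8=1 t=3,i=16
  ..###|#  b7=1 t=0,i=8
  ..##.|#  b6=1 t=2,i=20
  ..#.#|#  b5=1 t=0,i=14
  ..#..|#  b4=1 t=1,i=11
  ...##|#  b3=1 t=2,i=19
  ...#.|.  b2=0 t=0,i=13
  ....#|.  b1=0 t=2,i=18
  .....|.  b0=0 t=2,i=17
  bits 00000011111110000010010111111000 = 66594296

66594296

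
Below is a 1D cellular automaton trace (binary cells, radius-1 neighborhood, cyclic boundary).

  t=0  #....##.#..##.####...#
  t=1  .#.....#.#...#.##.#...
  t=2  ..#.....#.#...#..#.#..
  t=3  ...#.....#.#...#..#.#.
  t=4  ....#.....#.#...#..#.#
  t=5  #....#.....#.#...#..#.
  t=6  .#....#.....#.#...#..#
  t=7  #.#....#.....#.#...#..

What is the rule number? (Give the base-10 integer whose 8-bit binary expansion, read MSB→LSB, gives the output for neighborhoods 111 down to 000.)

  [7] ### => #  t=0,i=15
  [6] ##. => .  t=0,i=0
  [5] #.# => #  t=0,i=7
  [4] #.. => #  t=0,i=1
  [3] .## => .  t=0,i=5
  [2] .#. => .  t=0,i=8
  [1] ..# => .  t=0,i=4
  [0] ... => .  t=0,i=2
  bits 10110000 = 176

176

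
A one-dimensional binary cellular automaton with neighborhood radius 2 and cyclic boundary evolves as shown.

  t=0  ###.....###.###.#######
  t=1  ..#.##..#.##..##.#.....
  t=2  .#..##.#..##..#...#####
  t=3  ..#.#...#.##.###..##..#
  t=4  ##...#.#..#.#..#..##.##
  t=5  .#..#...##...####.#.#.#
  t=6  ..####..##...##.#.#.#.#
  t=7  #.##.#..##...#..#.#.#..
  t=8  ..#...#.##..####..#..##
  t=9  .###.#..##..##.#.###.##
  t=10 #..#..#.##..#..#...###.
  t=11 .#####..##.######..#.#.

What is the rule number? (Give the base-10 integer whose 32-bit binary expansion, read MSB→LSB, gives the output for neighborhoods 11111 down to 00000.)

  #####|.  b31=0 t=0,i=0
  ####.|.  b30=0 t=0,i=1
  ###.#|#  b29=1 t=0,i=10
  ###..|#  b28=1 t=0,i=2
  ##.##|#  b27=1 t=0,i=11
  ##.#.|.  b26=0 t=1,i=16
  ##..#|.  b25=0 t=1,i=6
  ##...|.  b24=0 t=0,i=3
  #.###|.  b23=0 t=0,i=12
  #.##.|#  b22=1 t=1,i=4
  #.#.#|#  b21=1 t=5,i=18
  #.#..|.  b20=0 t=1,i=17
  #..##|.  b19=0 t=1,i=13
  #..#.|#  b18=1 t=1,i=7
  #...#|.  b17=0 t=2,i=16
  #....|#  b16=1 t=0,i=4
  .####|#  b15=1 t=0,i=17
  .###.|.  b14=0 t=0,i=9
  .##.#|.  b13=0 t=1,i=15
  .##..|#  b12=1 t=1,i=5
  .#.##|.  b11=0 t=1,i=3
  .#.#.|.  b10=0 t=3,i=3
  .#..#|#  b9=1 t=2,i=2
  .#...|#  b8=1 t=1,i=18
  ..###|#  b7=1 t=0,i=8
  ..##.|#  b6=1 t=1,i=14
  ..#.#|.  b5=0 t=1,i=2
  ..#..|#  b4=1 t=2,i=14
  ...##|.  b3=0 t=0,i=7
  ...#.|#  b2=1 t=1,i=1
  ....#|.  b1=0 t=0,i=6
  .....|#  b0=1 t=0,i=5
  bits 00111000011001011001001111010101 = 946181077

946181077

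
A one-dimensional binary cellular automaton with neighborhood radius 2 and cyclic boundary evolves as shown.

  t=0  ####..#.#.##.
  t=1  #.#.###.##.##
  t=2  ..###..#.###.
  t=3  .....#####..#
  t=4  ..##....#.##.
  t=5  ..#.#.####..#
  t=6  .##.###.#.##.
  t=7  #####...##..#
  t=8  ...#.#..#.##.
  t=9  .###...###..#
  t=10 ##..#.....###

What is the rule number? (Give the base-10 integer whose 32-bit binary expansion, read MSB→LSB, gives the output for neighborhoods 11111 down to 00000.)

1269573735

  ##### -> .   bit 31 = 0  t=3,i=7
  ####. -> #   bit 30 = 1  t=0,i=2
  ###.# -> .   bit 29 = 0  t=1,i=0
  ###.. -> .   bit 28 = 0  t=0,i=3
  ##.## -> #   bit 27 = 1  t=0,i=12
  ##.#. -> .   bit 26 = 0  t=1,i=1
  ##..# -> #   bit 25 = 1  t=0,i=4
  ##... -> #   bit 24 = 1  t=2,i=12
  #.### -> #   bit 23 = 1  t=0,i=0
  #.##. -> .   bit 22 = 0  t=0,i=10
  #.#.# -> #   bit 21 = 1  t=0,i=8
  #.#.. -> .   bit 20 = 0  t=8,i=5
  #..## -> #   bit 19 = 1  t=6,i=0
  #..#. -> #   bit 18 = 1  t=0,i=5
  #...# -> .   bit 17 = 0  t=2,i=0
  #.... -> .   bit 16 = 0  t=3,i=1
  .#### -> .   bit 15 = 0  t=0,i=1
  .###. -> .   bit 14 = 0  t=1,i=5
  .##.# -> #   bit 13 = 1  t=0,i=11
  .##.. -> .   bit 12 = 0  t=4,i=3
  .#.## -> #   bit 11 = 1  t=0,i=9
  .#.#. -> .   bit 10 = 0  t=0,i=7
  .#..# -> .   bit 9 = 0  t=5,i=0
  .#... -> .   bit 8 = 0  t=3,i=0
  ..### -> .   bit 7 = 0  t=2,i=2
  ..##. -> #   bit 6 = 1  t=4,i=2
  ..#.# -> #   bit 5 = 1  t=0,i=6
  ..#.. -> .   bit 4 = 0  t=3,i=12
  ...## -> .   bit 3 = 0  t=2,i=1
  ...#. -> #   bit 2 = 1  t=4,i=7
  ....# -> #   bit 1 = 1  t=3,i=3
  ..... -> #   bit 0 = 1  t=3,i=2
  bits 01001011101011000010100001100111 = 1269573735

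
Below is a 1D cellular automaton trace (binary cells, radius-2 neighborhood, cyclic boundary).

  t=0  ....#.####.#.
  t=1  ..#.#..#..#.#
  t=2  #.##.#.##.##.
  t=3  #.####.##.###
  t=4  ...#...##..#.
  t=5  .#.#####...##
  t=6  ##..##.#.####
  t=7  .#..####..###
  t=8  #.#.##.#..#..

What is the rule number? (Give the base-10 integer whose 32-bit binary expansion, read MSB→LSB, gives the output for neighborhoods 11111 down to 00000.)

  nb #####: next=#  (t=5,i=5, bit31=1)
  nb ####.: next=.  (t=0,i=8, bit30=0)
  nb ###.#: next=.  (t=0,i=9, bit29=0)
  nb ###..: next=#  (t=5,i=7, bit28=1)
  nb ##.##: next=.  (t=2,i=9, bit27=0)
  nb ##.#.: next=#  (t=0,i=10, bit26=1)
  nb ##..#: next=.  (t=4,i=9, bit25=0)
  nb ##...: next=.  (t=5,i=8, bit24=0)
  nb #.###: next=.  (t=0,i=6, bit23=0)
  nb #.##.: next=#  (t=2,i=2, bit22=1)
  nb #.#.#: next=#  (t=2,i=0, bit21=1)
  nb #.#..: next=.  (t=0,i=11, bit20=0)
  nb #..##: next=.  (t=6,i=3, bit19=0)
  nb #..#.: next=.  (t=1,i=1, bit18=0)
  nb #...#: next=#  (t=4,i=5, bit17=1)
  nb #....: next=.  (t=0,i=0, bit16=0)
  nb .####: next=#  (t=0,i=7, bit15=1)
  nb .###.: next=.  (t=7,i=11, bit14=0)
  nb .##.#: next=#  (t=2,i=3, bit13=1)
  nb .##..: next=.  (t=4,i=8, bit12=0)
  nb .#.##: next=.  (t=0,i=5, bit11=0)
  nb .#.#.: next=#  (t=1,i=3, bit10=1)
  nb .#..#: next=#  (t=1,i=0, bit9=1)
  nb .#...: next=#  (t=0,i=12, bit8=1)
  nb ..###: next=#  (t=7,i=4, bit7=1)
  nb ..##.: next=#  (t=4,i=7, bit6=1)
  nb ..#.#: next=#  (t=0,i=4, bit5=1)
  nb ..#..: next=#  (t=1,i=7, bit4=1)
  nb ...##: next=#  (t=4,i=6, bit3=1)
  nb ...#.: next=.  (t=0,i=3, bit2=0)
  nb ....#: next=#  (t=0,i=2, bit1=1)
  nb .....: next=.  (t=0,i=1, bit0=0)
  bits 10010100011000101010011111111010 = 2489493498

2489493498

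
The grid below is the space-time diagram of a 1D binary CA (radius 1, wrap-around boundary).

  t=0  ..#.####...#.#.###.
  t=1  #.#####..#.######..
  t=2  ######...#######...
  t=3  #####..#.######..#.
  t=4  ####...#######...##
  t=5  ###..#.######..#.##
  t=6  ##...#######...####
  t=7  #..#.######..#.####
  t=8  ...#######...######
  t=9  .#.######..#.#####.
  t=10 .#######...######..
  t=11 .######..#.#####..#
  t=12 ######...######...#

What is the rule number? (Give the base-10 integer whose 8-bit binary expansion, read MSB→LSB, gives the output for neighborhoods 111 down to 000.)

173

  nb ###: next=#  (t=0,i=5, bit7=1)
  nb ##.: next=.  (t=0,i=7, bit6=0)
  nb #.#: next=#  (t=0,i=3, bit5=1)
  nb #..: next=.  (t=0,i=8, bit4=0)
  nb .##: next=#  (t=0,i=4, bit3=1)
  nb .#.: next=#  (t=0,i=2, bit2=1)
  nb ..#: next=.  (t=0,i=1, bit1=0)
  nb ...: next=#  (t=0,i=0, bit0=1)
  bits 10101101 = 173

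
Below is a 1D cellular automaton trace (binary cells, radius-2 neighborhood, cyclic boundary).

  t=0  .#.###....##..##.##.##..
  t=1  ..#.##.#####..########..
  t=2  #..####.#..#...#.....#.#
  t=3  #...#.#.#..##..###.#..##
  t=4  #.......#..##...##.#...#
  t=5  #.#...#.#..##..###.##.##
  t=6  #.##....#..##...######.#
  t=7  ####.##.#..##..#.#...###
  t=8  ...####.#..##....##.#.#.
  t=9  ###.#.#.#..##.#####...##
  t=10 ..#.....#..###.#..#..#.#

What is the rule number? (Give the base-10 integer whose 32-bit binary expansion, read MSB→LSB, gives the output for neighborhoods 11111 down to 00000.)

  ##### -> .   bit 31 = 0  t=1,i=9
  ####. -> .   bit 30 = 0  t=1,i=10
  ###.# -> #   bit 29 = 1  t=2,i=6
  ###.. -> #   bit 28 = 1  t=0,i=5
  ##.## -> #   bit 27 = 1  t=0,i=16
  ##.#. -> .   bit 26 = 0  t=2,i=7
  ##..# -> .   bit 25 = 0  t=0,i=12
  ##... -> .   bit 24 = 0  t=0,i=6
  #.### -> .   bit 23 = 0  t=0,i=3
  #.##. -> #   bit 22 = 1  t=0,i=17
  #.#.# -> .   bit 21 = 0  t=3,i=6
  #.#.. -> #   bit 20 = 1  t=2,i=8
  #..## -> .   bit 19 = 0  t=0,i=13
  #..#. -> .   bit 18 = 0  t=2,i=10
  #...# -> .   bit 17 = 0  t=0,i=23
  #.... -> #   bit 16 = 1  t=0,i=7
  .#### -> #   bit 15 = 1  t=1,i=8
  .###. -> #   bit 14 = 1  t=0,i=4
  .##.# -> #   bit 13 = 1  t=0,i=15
  .##.. -> #   bit 12 = 1  t=0,i=11
  .#.## -> #   bit 11 = 1  t=0,i=2
  .#.#. -> .   bit 10 = 0  t=3,i=5
  .#..# -> .   bit 9 = 0  t=2,i=9
  .#... -> #   bit 8 = 1  t=2,i=12
  ..### -> .   bit 7 = 0  t=1,i=14
  ..##. -> #   bit 6 = 1  t=0,i=10
  ..#.# -> .   bit 5 = 0  t=0,i=1
  ..#.. -> #   bit 4 = 1  t=2,i=11
  ...## -> #   bit 3 = 1  t=0,i=9
  ...#. -> .   bit 2 = 0  t=0,i=0
  ....# -> #   bit 1 = 1  t=0,i=8
  ..... -> .   bit 0 = 0  t=2,i=18
  bits 00111000010100011111100101011010 = 944896346

944896346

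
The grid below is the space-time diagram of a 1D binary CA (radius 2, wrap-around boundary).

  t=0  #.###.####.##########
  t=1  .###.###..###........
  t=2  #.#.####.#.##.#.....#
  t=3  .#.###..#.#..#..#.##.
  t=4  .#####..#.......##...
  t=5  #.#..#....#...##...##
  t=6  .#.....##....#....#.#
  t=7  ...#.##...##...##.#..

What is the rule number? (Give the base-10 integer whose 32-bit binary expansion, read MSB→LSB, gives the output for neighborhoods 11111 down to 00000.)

  ##### -> .   bit 31 = 0  t=0,i=13
  ####. -> .   bit 30 = 0  t=0,i=8
  ###.# -> .   bit 29 = 0  t=0,i=0
  ###.. -> #   bit 28 = 1  t=1,i=7
  ##.## -> #   bit 27 = 1  t=0,i=1
  ##.#. -> #   bit 26 = 1  t=2,i=1
  ##..# -> .   bit 25 = 0  t=1,i=8
  ##... -> .   bit 24 = 0  t=1,i=13
  #.### -> #   bit 23 = 1  t=0,i=2
  #.##. -> .   bit 22 = 0  t=2,i=11
  #.#.# -> .   bit 21 = 0  t=2,i=2
  #.#.. -> .   bit 20 = 0  t=2,i=14
  #..## -> #   bit 19 = 1  t=1,i=9
  #..#. -> .   bit 18 = 0  t=3,i=0
  #...# -> .   bit 17 = 0  t=5,i=12
  #.... -> #   bit 16 = 1  t=1,i=14
  .#### -> #   bit 15 = 1  t=0,i=7
  .###. -> #   bit 14 = 1  t=0,i=3
  .##.# -> .   bit 13 = 0  t=2,i=0
  .##.. -> .   bit 12 = 0  t=3,i=19
  .#.## -> #   bit 11 = 1  t=2,i=3
  .#.#. -> .   bit 10 = 0  t=3,i=9
  .#..# -> .   bit 9 = 0  t=3,i=11
  .#... -> .   bit 8 = 0  t=2,i=15
  ..### -> .   bit 7 = 0  t=1,i=1
  ..##. -> .   bit 6 = 0  t=2,i=20
  ..#.# -> #   bit 5 = 1  t=3,i=1
  ..#.. -> .   bit 4 = 0  t=3,i=13
  ...## -> #   bit 3 = 1  t=1,i=0
  ...#. -> .   bit 2 = 0  t=5,i=9
  ....# -> #   bit 1 = 1  t=1,i=20
  ..... -> .   bit 0 = 0  t=1,i=15
  bits 00011100100010011100100000101010 = 478791722

478791722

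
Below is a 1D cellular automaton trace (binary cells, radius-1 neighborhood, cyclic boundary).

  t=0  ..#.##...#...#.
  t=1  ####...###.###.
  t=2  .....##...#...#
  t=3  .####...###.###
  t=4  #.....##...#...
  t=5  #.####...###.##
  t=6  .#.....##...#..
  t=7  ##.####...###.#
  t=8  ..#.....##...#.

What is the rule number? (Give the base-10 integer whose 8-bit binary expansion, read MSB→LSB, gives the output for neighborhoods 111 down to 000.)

  [7] ### => .  t=1,i=1
  [6] ##. => .  t=0,i=5
  [5] #.# => #  t=0,i=3
  [4] #.. => .  t=0,i=6
  [3] .## => .  t=0,i=4
  [2] .#. => #  t=0,i=2
  [1] ..# => #  t=0,i=1
  [0] ... => #  t=0,i=0
  bits 00100111 = 39

39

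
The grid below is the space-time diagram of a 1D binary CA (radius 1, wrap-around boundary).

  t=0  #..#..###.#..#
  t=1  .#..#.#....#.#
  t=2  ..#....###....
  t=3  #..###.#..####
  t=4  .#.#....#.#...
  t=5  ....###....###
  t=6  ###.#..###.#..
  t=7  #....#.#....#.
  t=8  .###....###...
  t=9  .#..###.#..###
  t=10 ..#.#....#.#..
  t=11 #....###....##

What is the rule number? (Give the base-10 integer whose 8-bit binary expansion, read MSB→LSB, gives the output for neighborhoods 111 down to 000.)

  ###|.  b7=0 t=0,i=7
  ##.|.  b6=0 t=0,i=0
  #.#|.  b5=0 t=0,i=9
  #..|#  b4=1 t=0,i=1
  .##|#  b3=1 t=0,i=6
  .#.|.  b2=0 t=0,i=3
  ..#|.  b1=0 t=0,i=2
  ...|#  b0=1 t=1,i=8
  bits 00011001 = 25

25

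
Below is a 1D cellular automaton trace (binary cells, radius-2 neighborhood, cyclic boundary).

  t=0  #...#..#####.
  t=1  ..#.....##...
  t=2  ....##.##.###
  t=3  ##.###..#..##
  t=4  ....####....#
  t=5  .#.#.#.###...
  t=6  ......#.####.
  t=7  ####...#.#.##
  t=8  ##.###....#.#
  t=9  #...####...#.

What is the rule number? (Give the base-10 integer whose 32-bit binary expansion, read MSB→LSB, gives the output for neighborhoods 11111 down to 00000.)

2466768969

  ##### -> #   bit 31 = 1  t=0,i=9
  ####. -> .   bit 30 = 0  t=0,i=10
  ###.# -> .   bit 29 = 0  t=0,i=11
  ###.. -> #   bit 28 = 1  t=2,i=12
  ##.## -> .   bit 27 = 0  t=2,i=6
  ##.#. -> .   bit 26 = 0  t=0,i=12
  ##..# -> #   bit 25 = 1  t=3,i=6
  ##... -> #   bit 24 = 1  t=1,i=10
  #.### -> .   bit 23 = 0  t=2,i=10
  #.##. -> .   bit 22 = 0  t=2,i=7
  #.#.# -> .   bit 21 = 0  t=5,i=3
  #.#.. -> .   bit 20 = 0  t=0,i=0
  #..## -> .   bit 19 = 0  t=0,i=6
  #..#. -> #   bit 18 = 1  t=3,i=7
  #...# -> #   bit 17 = 1  t=0,i=2
  #.... -> #   bit 16 = 1  t=1,i=4
  .#### -> #   bit 15 = 1  t=0,i=8
  .###. -> #   bit 14 = 1  t=2,i=11
  .##.# -> #   bit 13 = 1  t=2,i=5
  .##.. -> .   bit 12 = 0  t=1,i=9
  .#.## -> #   bit 11 = 1  t=5,i=6
  .#.#. -> .   bit 10 = 0  t=5,i=2
  .#..# -> .   bit 9 = 0  t=0,i=5
  .#... -> .   bit 8 = 0  t=0,i=1
  ..### -> .   bit 7 = 0  t=0,i=7
  ..##. -> #   bit 6 = 1  t=1,i=8
  ..#.# -> .   bit 5 = 0  t=5,i=1
  ..#.. -> .   bit 4 = 0  t=0,i=4
  ...## -> #   bit 3 = 1  t=1,i=7
  ...#. -> .   bit 2 = 0  t=0,i=3
  ....# -> .   bit 1 = 0  t=1,i=0
  ..... -> #   bit 0 = 1  t=1,i=5
  bits 10010011000001111110100001001001 = 2466768969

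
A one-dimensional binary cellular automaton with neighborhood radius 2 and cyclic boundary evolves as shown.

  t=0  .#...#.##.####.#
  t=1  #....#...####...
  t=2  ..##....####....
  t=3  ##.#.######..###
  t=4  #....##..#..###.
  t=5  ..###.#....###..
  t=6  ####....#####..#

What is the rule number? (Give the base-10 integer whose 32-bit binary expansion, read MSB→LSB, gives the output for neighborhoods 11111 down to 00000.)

1216992427

  ##### -> .   bit 31 = 0  t=3,i=7
  ####. -> #   bit 30 = 1  t=0,i=12
  ###.# -> .   bit 29 = 0  t=0,i=13
  ###.. -> .   bit 28 = 0  t=1,i=12
  ##.## -> #   bit 27 = 1  t=0,i=9
  ##.#. -> .   bit 26 = 0  t=0,i=14
  ##..# -> .   bit 25 = 0  t=3,i=11
  ##... -> .   bit 24 = 0  t=1,i=13
  #.### -> #   bit 23 = 1  t=0,i=10
  #.##. -> .   bit 22 = 0  t=0,i=7
  #.#.# -> .   bit 21 = 0  t=0,i=15
  #.#.. -> .   bit 20 = 0  t=0,i=1
  #..## -> #   bit 19 = 1  t=3,i=12
  #..#. -> .   bit 18 = 0  t=4,i=8
  #...# -> .   bit 17 = 0  t=0,i=3
  #.... -> #   bit 16 = 1  t=1,i=2
  .#### -> #   bit 15 = 1  t=0,i=11
  .###. -> #   bit 14 = 1  t=4,i=13
  .##.# -> .   bit 13 = 0  t=0,i=8
  .##.. -> #   bit 12 = 1  t=2,i=3
  .#.## -> .   bit 11 = 0  t=0,i=6
  .#.#. -> #   bit 10 = 1  t=0,i=0
  .#..# -> .   bit 9 = 0  t=4,i=10
  .#... -> .   bit 8 = 0  t=0,i=2
  ..### -> #   bit 7 = 1  t=1,i=9
  ..##. -> .   bit 6 = 0  t=2,i=2
  ..#.# -> #   bit 5 = 1  t=0,i=5
  ..#.. -> .   bit 4 = 0  t=1,i=0
  ...## -> #   bit 3 = 1  t=1,i=8
  ...#. -> .   bit 2 = 0  t=0,i=4
  ....# -> #   bit 1 = 1  t=1,i=3
  ..... -> #   bit 0 = 1  t=2,i=14
  bits 01001000100010011101010010101011 = 1216992427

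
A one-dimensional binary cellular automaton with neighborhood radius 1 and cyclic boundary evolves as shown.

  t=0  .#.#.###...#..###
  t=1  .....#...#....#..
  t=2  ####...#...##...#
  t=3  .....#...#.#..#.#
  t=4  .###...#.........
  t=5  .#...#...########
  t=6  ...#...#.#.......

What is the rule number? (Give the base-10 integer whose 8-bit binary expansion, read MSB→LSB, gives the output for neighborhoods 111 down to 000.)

9

  ### -> .   bit 7 = 0  t=0,i=6
  ##. -> .   bit 6 = 0  t=0,i=7
  #.# -> .   bit 5 = 0  t=0,i=0
  #.. -> .   bit 4 = 0  t=0,i=8
  .## -> #   bit 3 = 1  t=0,i=5
  .#. -> .   bit 2 = 0  t=0,i=1
  ..# -> .   bit 1 = 0  t=0,i=10
  ... -> #   bit 0 = 1  t=0,i=9
  bits 00001001 = 9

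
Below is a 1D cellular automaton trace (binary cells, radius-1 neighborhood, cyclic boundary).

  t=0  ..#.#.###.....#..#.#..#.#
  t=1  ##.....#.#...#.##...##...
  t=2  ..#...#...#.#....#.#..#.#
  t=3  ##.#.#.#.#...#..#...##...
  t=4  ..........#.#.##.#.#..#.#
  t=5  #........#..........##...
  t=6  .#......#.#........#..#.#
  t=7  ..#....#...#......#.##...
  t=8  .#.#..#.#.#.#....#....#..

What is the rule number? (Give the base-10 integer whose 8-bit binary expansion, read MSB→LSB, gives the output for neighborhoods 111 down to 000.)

146

  [7] ### => #  t=0,i=7
  [6] ##. => .  t=0,i=8
  [5] #.# => .  t=0,i=3
  [4] #.. => #  t=0,i=0
  [3] .## => .  t=0,i=6
  [2] .#. => .  t=0,i=2
  [1] ..# => #  t=0,i=1
  [0] ... => .  t=0,i=10
  bits 10010010 = 146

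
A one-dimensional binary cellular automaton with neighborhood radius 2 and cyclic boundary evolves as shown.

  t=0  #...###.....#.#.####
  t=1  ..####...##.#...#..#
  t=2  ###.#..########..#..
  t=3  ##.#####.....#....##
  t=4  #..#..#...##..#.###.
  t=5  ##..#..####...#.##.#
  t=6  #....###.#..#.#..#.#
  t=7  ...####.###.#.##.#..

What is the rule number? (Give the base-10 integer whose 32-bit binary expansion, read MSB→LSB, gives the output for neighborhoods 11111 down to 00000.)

  #####|.  b31=0 t=0,i=18
  ####.|#  b30=1 t=0,i=19
  ###.#|.  b29=0 t=2,i=2
  ###..|.  b28=0 t=0,i=0
  ##.##|.  b27=0 t=3,i=2
  ##.#.|#  b26=1 t=1,i=11
  ##..#|.  b25=0 t=2,i=15
  ##...|.  b24=0 t=0,i=1
  #.###|#  b23=1 t=0,i=16
  #.##.|.  b22=0 t=5,i=16
  #.#.#|.  b21=0 t=0,i=14
  #.#..|#  b20=1 t=1,i=12
  #..##|#  b19=1 t=1,i=1
  #..#.|.  b18=0 t=1,i=18
  #...#|#  b17=1 t=0,i=2
  #....|.  b16=0 t=0,i=8
  .####|.  b15=0 t=0,i=17
  .###.|#  b14=1 t=0,i=5
  .##.#|#  b13=1 t=1,i=10
  .##..|.  b12=0 t=4,i=11
  .#.##|.  b11=0 t=0,i=15
  .#.#.|.  b10=0 t=0,i=13
  .#..#|#  b9=1 t=1,i=0
  .#...|#  b8=1 t=1,i=13
  ..###|#  b7=1 t=0,i=4
  ..##.|#  b6=1 t=1,i=9
  ..#.#|#  b5=1 t=0,i=12
  ..#..|.  b4=0 t=1,i=16
  ...##|#  b3=1 t=0,i=3
  ...#.|.  b2=0 t=0,i=11
  ....#|#  b1=1 t=0,i=10
  .....|#  b0=1 t=0,i=9
  bits 01000100100110100110001111101011 = 1150968811

1150968811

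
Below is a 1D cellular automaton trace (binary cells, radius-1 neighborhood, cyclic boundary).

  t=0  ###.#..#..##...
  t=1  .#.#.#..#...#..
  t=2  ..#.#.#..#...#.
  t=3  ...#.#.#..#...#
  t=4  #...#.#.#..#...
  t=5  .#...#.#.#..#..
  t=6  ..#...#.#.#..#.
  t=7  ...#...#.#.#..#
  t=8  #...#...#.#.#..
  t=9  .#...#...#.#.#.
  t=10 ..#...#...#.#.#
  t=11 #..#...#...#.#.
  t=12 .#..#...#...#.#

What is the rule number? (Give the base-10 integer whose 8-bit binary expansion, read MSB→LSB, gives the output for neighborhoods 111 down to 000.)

176

  [7] ### => #  t=0,i=1
  [6] ##. => .  t=0,i=2
  [5] #.# => #  t=0,i=3
  [4] #.. => #  t=0,i=5
  [3] .## => .  t=0,i=0
  [2] .#. => .  t=0,i=4
  [1] ..# => .  t=0,i=6
  [0] ... => .  t=0,i=13
  bits 10110000 = 176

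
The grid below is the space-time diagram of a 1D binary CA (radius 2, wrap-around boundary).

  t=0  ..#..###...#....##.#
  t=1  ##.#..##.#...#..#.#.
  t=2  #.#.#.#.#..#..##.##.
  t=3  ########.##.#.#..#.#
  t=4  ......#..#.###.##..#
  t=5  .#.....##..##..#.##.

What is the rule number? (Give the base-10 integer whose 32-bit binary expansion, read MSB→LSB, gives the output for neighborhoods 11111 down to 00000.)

1457997376

  #####|.  b31=0 t=3,i=1
  ####.|#  b30=1 t=3,i=6
  ###.#|.  b29=0 t=3,i=7
  ###..|#  b28=1 t=0,i=7
  ##.##|.  b27=0 t=2,i=16
  ##.#.|#  b26=1 t=0,i=18
  ##..#|#  b25=1 t=4,i=17
  ##...|.  b24=0 t=0,i=8
  #.###|#  b23=1 t=3,i=19
  #.##.|#  b22=1 t=1,i=0
  #.#.#|#  b21=1 t=1,i=18
  #.#..|.  b20=0 t=0,i=19
  #..##|.  b19=0 t=0,i=4
  #..#.|#  b18=1 t=0,i=1
  #...#|#  b17=1 t=0,i=9
  #....|#  b16=1 t=0,i=13
  .####|.  b15=0 t=3,i=0
  .###.|#  b14=1 t=0,i=6
  .##.#|.  b13=0 t=0,i=17
  .##..|.  b12=0 t=4,i=16
  .#.##|.  b11=0 t=1,i=19
  .#.#.|#  b10=1 t=1,i=17
  .#..#|#  b9=1 t=0,i=0
  .#...|.  b8=0 t=0,i=12
  ..###|.  b7=0 t=0,i=5
  ..##.|#  b6=1 t=0,i=16
  ..#.#|.  b5=0 t=1,i=16
  ..#..|.  b4=0 t=0,i=2
  ...##|.  b3=0 t=0,i=15
  ...#.|.  b2=0 t=0,i=10
  ....#|.  b1=0 t=0,i=14
  .....|.  b0=0 t=4,i=2
  bits 01010110111001110100011001000000 = 1457997376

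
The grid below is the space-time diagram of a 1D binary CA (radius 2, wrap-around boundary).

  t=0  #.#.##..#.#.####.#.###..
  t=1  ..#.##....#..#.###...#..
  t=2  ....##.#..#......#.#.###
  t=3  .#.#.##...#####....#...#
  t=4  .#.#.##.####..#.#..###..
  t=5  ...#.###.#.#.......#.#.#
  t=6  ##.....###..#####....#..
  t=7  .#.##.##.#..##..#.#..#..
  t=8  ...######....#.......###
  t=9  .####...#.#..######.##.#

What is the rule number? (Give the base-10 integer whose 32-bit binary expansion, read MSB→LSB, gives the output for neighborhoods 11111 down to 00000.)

  [31] ##### => .  t=3,i=12
  [30] ####. => .  t=0,i=14
  [29] ###.# => #  t=0,i=15
  [28] ###.. => #  t=0,i=21
  [27] ##.## => #  t=4,i=7
  [26] ##.#. => #  t=0,i=16
  [25] ##..# => .  t=0,i=6
  [24] ##... => .  t=1,i=6
  [23] #.### => .  t=0,i=12
  [22] #.##. => #  t=0,i=4
  [21] #.#.# => #  t=0,i=2
  [20] #.#.. => .  t=2,i=7
  [19] #..## => .  t=4,i=18
  [18] #..#. => .  t=0,i=7
  [17] #...# => #  t=1,i=19
  [16] #.... => #  t=1,i=7
  [15] .#### => #  t=0,i=13
  [14] .###. => .  t=0,i=20
  [13] .##.# => #  t=2,i=5
  [12] .##.. => #  t=0,i=5
  [11] .#.## => .  t=0,i=3
  [10] .#.#. => .  t=0,i=1
  [9] .#..# => .  t=1,i=11
  [8] .#... => #  t=1,i=22
  [7] ..### => #  t=3,i=10
  [6] ..##. => .  t=2,i=4
  [5] ..#.# => .  t=0,i=0
  [4] ..#.. => #  t=1,i=10
  [3] ...## => #  t=2,i=3
  [2] ...#. => .  t=1,i=1
  [1] ....# => .  t=1,i=0
  [0] ..... => #  t=2,i=13
  bits 00111100011000111011000110011001 = 1013166489

1013166489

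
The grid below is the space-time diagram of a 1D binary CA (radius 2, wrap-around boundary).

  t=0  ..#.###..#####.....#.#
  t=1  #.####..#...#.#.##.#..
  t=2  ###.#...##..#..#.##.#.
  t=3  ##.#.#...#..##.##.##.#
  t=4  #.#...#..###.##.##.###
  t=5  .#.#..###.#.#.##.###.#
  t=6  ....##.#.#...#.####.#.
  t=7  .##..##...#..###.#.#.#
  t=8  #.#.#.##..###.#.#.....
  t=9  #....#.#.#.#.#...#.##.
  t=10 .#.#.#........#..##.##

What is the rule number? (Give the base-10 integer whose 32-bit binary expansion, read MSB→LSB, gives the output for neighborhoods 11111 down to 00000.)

  nb #####: next=.  (t=0,i=11, bit31=0)
  nb ####.: next=#  (t=0,i=12, bit30=1)
  nb ###.#: next=.  (t=2,i=2, bit29=0)
  nb ###..: next=.  (t=0,i=6, bit28=0)
  nb ##.##: next=#  (t=3,i=14, bit27=1)
  nb ##.#.: next=#  (t=1,i=18, bit26=1)
  nb ##..#: next=.  (t=0,i=7, bit25=0)
  nb ##...: next=#  (t=0,i=14, bit24=1)
  nb #.###: next=#  (t=0,i=4, bit23=1)
  nb #.##.: next=.  (t=1,i=16, bit22=0)
  nb #.#.#: next=.  (t=1,i=14, bit21=0)
  nb #.#..: next=.  (t=0,i=21, bit20=0)
  nb #..##: next=#  (t=0,i=8, bit19=1)
  nb #..#.: next=.  (t=0,i=1, bit18=0)
  nb #...#: next=.  (t=1,i=10, bit17=0)
  nb #....: next=.  (t=0,i=15, bit16=0)
  nb .####: next=.  (t=0,i=10, bit15=0)
  nb .###.: next=#  (t=0,i=5, bit14=1)
  nb .##.#: next=#  (t=1,i=17, bit13=1)
  nb .##..: next=#  (t=2,i=9, bit12=1)
  nb .#.##: next=#  (t=0,i=3, bit11=1)
  nb .#.#.: next=.  (t=0,i=20, bit10=0)
  nb .#..#: next=#  (t=0,i=0, bit9=1)
  nb .#...: next=#  (t=1,i=9, bit8=1)
  nb ..###: next=.  (t=0,i=9, bit7=0)
  nb ..##.: next=.  (t=2,i=8, bit6=0)
  nb ..#.#: next=#  (t=0,i=2, bit5=1)
  nb ..#..: next=#  (t=1,i=8, bit4=1)
  nb ...##: next=.  (t=2,i=7, bit3=0)
  nb ...#.: next=.  (t=0,i=18, bit2=0)
  nb ....#: next=#  (t=0,i=17, bit1=1)
  nb .....: next=#  (t=0,i=16, bit0=1)
  bits 01001101100010000111101100110011 = 1300790067

1300790067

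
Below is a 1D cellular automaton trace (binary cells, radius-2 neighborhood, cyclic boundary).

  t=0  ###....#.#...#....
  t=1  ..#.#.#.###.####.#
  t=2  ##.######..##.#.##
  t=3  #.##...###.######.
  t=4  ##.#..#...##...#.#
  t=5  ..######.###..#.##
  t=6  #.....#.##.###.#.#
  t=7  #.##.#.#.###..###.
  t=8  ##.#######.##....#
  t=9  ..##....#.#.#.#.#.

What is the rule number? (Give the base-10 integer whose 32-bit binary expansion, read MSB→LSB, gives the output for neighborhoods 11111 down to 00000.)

1588936541

  #####|.  b31=0 t=2,i=5
  ####.|#  b30=1 t=1,i=14
  ###.#|.  b29=0 t=1,i=10
  ###..|#  b28=1 t=0,i=2
  ##.##|#  b27=1 t=1,i=11
  ##.#.|#  b26=1 t=1,i=16
  ##..#|#  b25=1 t=2,i=9
  ##...|.  b24=0 t=0,i=3
  #.###|#  b23=1 t=1,i=8
  #.##.|.  b22=0 t=3,i=2
  #.#.#|#  b21=1 t=1,i=4
  #.#..|#  b20=1 t=0,i=9
  #..##|.  b19=0 t=2,i=10
  #..#.|#  b18=1 t=1,i=1
  #...#|.  b17=0 t=0,i=11
  #....|#  b16=1 t=0,i=4
  .####|.  b15=0 t=1,i=13
  .###.|.  b14=0 t=0,i=1
  .##.#|#  b13=1 t=2,i=12
  .##..|#  b12=1 t=3,i=3
  .#.##|#  b11=1 t=1,i=7
  .#.#.|#  b10=1 t=0,i=8
  .#..#|#  b9=1 t=1,i=0
  .#...|#  b8=1 t=0,i=10
  ..###|.  b7=0 t=0,i=0
  ..##.|#  b6=1 t=2,i=11
  ..#.#|.  b5=0 t=0,i=7
  ..#..|#  b4=1 t=0,i=13
  ...##|#  b3=1 t=0,i=17
  ...#.|#  b2=1 t=0,i=6
  ....#|.  b1=0 t=0,i=5
  .....|#  b0=1 t=6,i=3
  bits 01011110101101010011111101011101 = 1588936541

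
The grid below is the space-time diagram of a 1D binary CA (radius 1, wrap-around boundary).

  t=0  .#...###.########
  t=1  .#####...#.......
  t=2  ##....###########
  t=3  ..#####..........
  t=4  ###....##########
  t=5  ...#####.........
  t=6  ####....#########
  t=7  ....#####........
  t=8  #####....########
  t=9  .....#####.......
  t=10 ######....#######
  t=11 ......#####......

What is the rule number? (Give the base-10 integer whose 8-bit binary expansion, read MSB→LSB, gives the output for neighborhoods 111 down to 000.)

31

  ###|.  b7=0 t=0,i=6
  ##.|.  b6=0 t=0,i=7
  #.#|.  b5=0 t=0,i=0
  #..|#  b4=1 t=0,i=2
  .##|#  b3=1 t=0,i=5
  .#.|#  b2=1 t=0,i=1
  ..#|#  b1=1 t=0,i=4
  ...|#  b0=1 t=0,i=3
  bits 00011111 = 31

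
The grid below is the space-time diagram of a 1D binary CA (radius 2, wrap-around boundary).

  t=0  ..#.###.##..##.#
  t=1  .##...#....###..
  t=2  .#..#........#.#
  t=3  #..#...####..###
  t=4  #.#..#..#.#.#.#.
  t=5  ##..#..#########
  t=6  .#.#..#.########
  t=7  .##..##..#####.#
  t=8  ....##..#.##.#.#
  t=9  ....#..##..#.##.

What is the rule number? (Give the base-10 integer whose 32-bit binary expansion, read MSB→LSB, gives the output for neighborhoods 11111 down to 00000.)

2955846753

  #####|#  b31=1 t=5,i=9
  ####.|.  b30=0 t=3,i=9
  ###.#|#  b29=1 t=0,i=6
  ###..|#  b28=1 t=1,i=13
  ##.##|.  b27=0 t=0,i=7
  ##.#.|.  b26=0 t=0,i=14
  ##..#|.  b25=0 t=0,i=10
  ##...|.  b24=0 t=1,i=3
  #.###|.  b23=0 t=0,i=4
  #.##.|.  b22=0 t=0,i=8
  #.#.#|#  b21=1 t=2,i=15
  #.#..|.  b20=0 t=0,i=15
  #..##|#  b19=1 t=0,i=11
  #..#.|#  b18=1 t=0,i=1
  #...#|#  b17=1 t=1,i=4
  #....|.  b16=0 t=1,i=8
  .####|#  b15=1 t=3,i=8
  .###.|.  b14=0 t=0,i=5
  .##.#|#  b13=1 t=0,i=13
  .##..|.  b12=0 t=0,i=9
  .#.##|.  b11=0 t=0,i=3
  .#.#.|#  b10=1 t=2,i=0
  .#..#|.  b9=0 t=0,i=0
  .#...|.  b8=0 t=1,i=7
  ..###|.  b7=0 t=1,i=11
  ..##.|#  b6=1 t=0,i=12
  ..#.#|#  b5=1 t=0,i=2
  ..#..|.  b4=0 t=1,i=6
  ...##|.  b3=0 t=1,i=0
  ...#.|.  b2=0 t=1,i=5
  ....#|.  b1=0 t=1,i=9
  .....|#  b0=1 t=2,i=7
  bits 10110000001011101010010001100001 = 2955846753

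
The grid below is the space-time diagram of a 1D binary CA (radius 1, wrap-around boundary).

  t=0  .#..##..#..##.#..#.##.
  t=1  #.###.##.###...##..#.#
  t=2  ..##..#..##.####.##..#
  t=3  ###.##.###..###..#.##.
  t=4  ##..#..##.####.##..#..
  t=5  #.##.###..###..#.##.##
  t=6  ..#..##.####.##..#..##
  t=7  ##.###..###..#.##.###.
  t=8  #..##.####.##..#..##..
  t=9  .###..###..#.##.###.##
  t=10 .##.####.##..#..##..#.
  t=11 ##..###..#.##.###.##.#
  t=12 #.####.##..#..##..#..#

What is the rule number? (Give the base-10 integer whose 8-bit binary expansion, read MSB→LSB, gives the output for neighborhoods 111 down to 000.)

155

  [7] ### => #  t=1,i=3
  [6] ##. => .  t=0,i=5
  [5] #.# => .  t=0,i=13
  [4] #.. => #  t=0,i=2
  [3] .## => #  t=0,i=4
  [2] .#. => .  t=0,i=1
  [1] ..# => #  t=0,i=0
  [0] ... => #  t=1,i=13
  bits 10011011 = 155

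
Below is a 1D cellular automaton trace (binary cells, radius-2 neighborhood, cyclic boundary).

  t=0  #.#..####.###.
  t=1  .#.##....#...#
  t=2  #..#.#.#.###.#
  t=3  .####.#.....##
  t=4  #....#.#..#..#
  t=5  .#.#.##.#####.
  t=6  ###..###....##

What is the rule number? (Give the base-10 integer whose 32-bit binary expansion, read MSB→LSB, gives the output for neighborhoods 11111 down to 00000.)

525215538

  nb #####: next=.  (t=5,i=10, bit31=0)
  nb ####.: next=.  (t=0,i=7, bit30=0)
  nb ###.#: next=.  (t=0,i=8, bit29=0)
  nb ###..: next=#  (t=5,i=12, bit28=1)
  nb ##.##: next=#  (t=0,i=9, bit27=1)
  nb ##.#.: next=#  (t=0,i=13, bit26=1)
  nb ##..#: next=#  (t=2,i=1, bit25=1)
  nb ##...: next=#  (t=1,i=5, bit24=1)
  nb #.###: next=.  (t=0,i=10, bit23=0)
  nb #.##.: next=#  (t=1,i=3, bit22=1)
  nb #.#.#: next=.  (t=0,i=0, bit21=0)
  nb #.#..: next=.  (t=0,i=2, bit20=0)
  nb #..##: next=#  (t=0,i=4, bit19=1)
  nb #..#.: next=#  (t=2,i=2, bit18=1)
  nb #...#: next=#  (t=1,i=11, bit17=1)
  nb #....: next=.  (t=1,i=6, bit16=0)
  nb .####: next=.  (t=0,i=6, bit15=0)
  nb .###.: next=.  (t=0,i=11, bit14=0)
  nb .##.#: next=#  (t=3,i=13, bit13=1)
  nb .##..: next=.  (t=1,i=4, bit12=0)
  nb .#.##: next=.  (t=1,i=2, bit11=0)
  nb .#.#.: next=#  (t=0,i=1, bit10=1)
  nb .#..#: next=#  (t=0,i=3, bit9=1)
  nb .#...: next=#  (t=1,i=10, bit8=1)
  nb ..###: next=.  (t=0,i=5, bit7=0)
  nb ..##.: next=.  (t=3,i=12, bit6=0)
  nb ..#.#: next=#  (t=1,i=13, bit5=1)
  nb ..#..: next=#  (t=1,i=9, bit4=1)
  nb ...##: next=.  (t=3,i=11, bit3=0)
  nb ...#.: next=.  (t=1,i=8, bit2=0)
  nb ....#: next=#  (t=1,i=7, bit1=1)
  nb .....: next=.  (t=3,i=9, bit0=0)
  bits 00011111010011100010011100110010 = 525215538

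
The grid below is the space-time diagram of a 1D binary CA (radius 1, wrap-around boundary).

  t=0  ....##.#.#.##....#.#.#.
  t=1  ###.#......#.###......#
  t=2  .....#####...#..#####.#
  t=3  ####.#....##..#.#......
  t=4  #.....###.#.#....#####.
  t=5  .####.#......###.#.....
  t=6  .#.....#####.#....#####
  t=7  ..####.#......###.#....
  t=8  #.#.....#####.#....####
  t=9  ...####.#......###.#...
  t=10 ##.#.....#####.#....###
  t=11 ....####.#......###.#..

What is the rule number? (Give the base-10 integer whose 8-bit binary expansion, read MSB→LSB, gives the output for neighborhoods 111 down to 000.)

  ### -> .   bit 7 = 0  t=1,i=0
  ##. -> .   bit 6 = 0  t=0,i=5
  #.# -> .   bit 5 = 0  t=0,i=6
  #.. -> #   bit 4 = 1  t=0,i=13
  .## -> #   bit 3 = 1  t=0,i=4
  .#. -> .   bit 2 = 0  t=0,i=7
  ..# -> .   bit 1 = 0  t=0,i=3
  ... -> #   bit 0 = 1  t=0,i=0
  bits 00011001 = 25

25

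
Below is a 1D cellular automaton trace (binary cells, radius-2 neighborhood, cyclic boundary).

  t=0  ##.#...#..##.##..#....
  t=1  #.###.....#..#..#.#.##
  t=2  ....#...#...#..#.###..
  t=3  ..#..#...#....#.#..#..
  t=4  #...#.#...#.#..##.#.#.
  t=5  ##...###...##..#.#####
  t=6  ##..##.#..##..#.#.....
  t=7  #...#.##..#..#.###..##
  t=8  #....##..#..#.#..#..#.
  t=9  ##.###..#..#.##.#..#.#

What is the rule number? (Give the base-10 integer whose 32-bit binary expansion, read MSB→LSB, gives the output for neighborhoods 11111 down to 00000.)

1416891850

  nb #####: next=.  (t=5,i=19, bit31=0)
  nb ####.: next=#  (t=5,i=0, bit30=1)
  nb ###.#: next=.  (t=1,i=0, bit29=0)
  nb ###..: next=#  (t=1,i=4, bit28=1)
  nb ##.##: next=.  (t=0,i=12, bit27=0)
  nb ##.#.: next=#  (t=0,i=2, bit26=1)
  nb ##..#: next=.  (t=0,i=15, bit25=0)
  nb ##...: next=.  (t=1,i=5, bit24=0)
  nb #.###: next=.  (t=1,i=2, bit23=0)
  nb #.##.: next=#  (t=0,i=13, bit22=1)
  nb #.#.#: next=#  (t=1,i=18, bit21=1)
  nb #.#..: next=#  (t=0,i=3, bit20=1)
  nb #..##: next=.  (t=0,i=9, bit19=0)
  nb #..#.: next=#  (t=0,i=16, bit18=1)
  nb #...#: next=.  (t=0,i=5, bit17=0)
  nb #....: next=.  (t=0,i=19, bit16=0)
  nb .####: next=.  (t=5,i=18, bit15=0)
  nb .###.: next=.  (t=1,i=3, bit14=0)
  nb .##.#: next=.  (t=0,i=1, bit13=0)
  nb .##..: next=.  (t=0,i=14, bit12=0)
  nb .#.##: next=#  (t=1,i=19, bit11=1)
  nb .#.#.: next=#  (t=1,i=17, bit10=1)
  nb .#..#: next=.  (t=0,i=8, bit9=0)
  nb .#...: next=#  (t=0,i=4, bit8=1)
  nb ..###: next=#  (t=5,i=5, bit7=1)
  nb ..##.: next=#  (t=0,i=0, bit6=1)
  nb ..#.#: next=.  (t=1,i=16, bit5=0)
  nb ..#..: next=.  (t=0,i=7, bit4=0)
  nb ...##: next=#  (t=0,i=21, bit3=1)
  nb ...#.: next=.  (t=0,i=6, bit2=0)
  nb ....#: next=#  (t=0,i=20, bit1=1)
  nb .....: next=.  (t=1,i=7, bit0=0)
  bits 01010100011101000000110111001010 = 1416891850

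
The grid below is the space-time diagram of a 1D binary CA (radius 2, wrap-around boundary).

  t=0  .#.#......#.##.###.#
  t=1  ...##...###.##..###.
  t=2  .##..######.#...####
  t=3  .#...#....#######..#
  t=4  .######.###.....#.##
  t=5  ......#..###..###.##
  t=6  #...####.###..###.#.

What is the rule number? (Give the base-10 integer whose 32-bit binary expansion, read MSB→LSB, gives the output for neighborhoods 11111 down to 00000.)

  [31] ##### => .  t=2,i=7
  [30] ####. => .  t=2,i=9
  [29] ###.# => #  t=0,i=17
  [28] ###.. => #  t=1,i=18
  [27] ##.## => .  t=0,i=14
  [26] ##.#. => #  t=0,i=18
  [25] ##..# => .  t=1,i=14
  [24] ##... => #  t=1,i=5
  [23] #.### => .  t=0,i=15
  [22] #.##. => #  t=0,i=12
  [21] #.#.# => .  t=0,i=1
  [20] #.#.. => #  t=0,i=3
  [19] #..## => .  t=1,i=15
  [18] #..#. => #  t=3,i=18
  [17] #...# => #  t=1,i=6
  [16] #.... => .  t=0,i=5
  [15] .#### => .  t=2,i=6
  [14] .###. => #  t=0,i=16
  [13] .##.# => #  t=0,i=13
  [12] .##.. => .  t=1,i=4
  [11] .#.## => .  t=0,i=11
  [10] .#.#. => .  t=0,i=0
  [9] .#..# => #  t=5,i=7
  [8] .#... => #  t=0,i=4
  [7] ..### => #  t=1,i=8
  [6] ..##. => .  t=1,i=3
  [5] ..#.# => #  t=0,i=10
  [4] ..#.. => #  t=3,i=5
  [3] ...## => #  t=1,i=2
  [2] ...#. => #  t=0,i=9
  [1] ....# => #  t=0,i=8
  [0] ..... => .  t=0,i=6
  bits 00110101010101100110001110111110 = 894854078

894854078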